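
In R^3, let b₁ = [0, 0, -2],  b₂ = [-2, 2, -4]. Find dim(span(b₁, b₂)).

Row-reduce the 2×3 matrix with these as rows.
Reduction leaves 2 leading entries, giving rank 2.

2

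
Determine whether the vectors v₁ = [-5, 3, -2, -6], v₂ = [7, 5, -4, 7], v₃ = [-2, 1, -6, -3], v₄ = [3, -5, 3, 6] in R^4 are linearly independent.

linearly independent

Form the 4×4 matrix with these as columns; its determinant is 487.
A nonzero determinant means the columns are linearly independent.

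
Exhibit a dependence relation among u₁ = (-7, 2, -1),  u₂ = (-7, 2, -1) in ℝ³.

Solve the homogeneous system with u₁, u₂ as columns by row-reducing the coefficient matrix.
A generator of the null space is (1, -1).

u₁ - u₂ = 0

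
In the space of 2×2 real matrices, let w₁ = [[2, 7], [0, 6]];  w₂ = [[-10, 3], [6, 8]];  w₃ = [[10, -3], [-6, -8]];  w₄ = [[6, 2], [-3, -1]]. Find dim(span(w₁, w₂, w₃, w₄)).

Pass to coordinate vectors with respect to the basis {E₁₁, E₁₂, E₂₁, E₂₂}.
Form the matrix with w₁, w₂, w₃, w₄ as columns and reduce.
There are 2 pivot columns, so rank = 2.

dim = 2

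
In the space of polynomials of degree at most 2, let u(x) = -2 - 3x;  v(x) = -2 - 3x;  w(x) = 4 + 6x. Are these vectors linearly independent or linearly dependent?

Write each element as a coordinate vector in ℝ³ using {1, x, x^2}.
Two of the vectors are equal, giving an immediate dependence.

linearly dependent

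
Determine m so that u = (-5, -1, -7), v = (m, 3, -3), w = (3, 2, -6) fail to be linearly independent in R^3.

m = 33/5

The vectors are dependent exactly when the determinant of the matrix with rows u, v, w vanishes.
The determinant works out to 132 - 20*m.
Solving 132 - 20*m = 0 yields m = 33/5.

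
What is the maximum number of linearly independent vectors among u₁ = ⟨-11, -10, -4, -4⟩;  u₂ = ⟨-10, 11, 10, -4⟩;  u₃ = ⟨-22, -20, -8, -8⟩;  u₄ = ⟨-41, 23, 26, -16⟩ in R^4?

Form the matrix with u₁, u₂, u₃, u₄ as columns and reduce.
There are 2 pivot columns, so rank = 2.

2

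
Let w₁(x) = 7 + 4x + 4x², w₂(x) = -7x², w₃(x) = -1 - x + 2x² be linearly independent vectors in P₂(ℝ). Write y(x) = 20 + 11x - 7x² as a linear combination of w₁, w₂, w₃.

y = 3w₁ + 3w₂ + w₃

Identify each element with its coordinate vector in ℝ³ via {1, x, x²}.
Set up the augmented matrix [w₁ | w₂ | w₃ | y] and row-reduce.
Back-substitution yields (a₁, a₂, a₃) = (3, 3, 1).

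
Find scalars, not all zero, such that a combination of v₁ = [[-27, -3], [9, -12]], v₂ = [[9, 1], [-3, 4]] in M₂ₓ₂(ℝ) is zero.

v₁ + 3v₂ = 0

Pass to coordinate vectors relative to the basis {E₁₁, E₁₂, E₂₁, E₂₂}.
Solve the homogeneous system with v₁, v₂ as columns by row-reducing the coefficient matrix.
A generator of the null space is (1, 3).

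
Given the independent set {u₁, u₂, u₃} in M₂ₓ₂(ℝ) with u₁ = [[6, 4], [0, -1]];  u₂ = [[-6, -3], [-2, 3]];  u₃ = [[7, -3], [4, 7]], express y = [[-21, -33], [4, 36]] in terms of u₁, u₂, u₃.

Identify each element with its coordinate vector in ℝ⁴ via {E₁₁, E₁₂, E₂₁, E₂₂}.
Since u₁, u₂, u₃ are independent, the coefficients expressing y are uniquely determined by a linear system.
The system has the unique solution (c₁, c₂, c₃) = (-3, 4, 3).

y = -3u₁ + 4u₂ + 3u₃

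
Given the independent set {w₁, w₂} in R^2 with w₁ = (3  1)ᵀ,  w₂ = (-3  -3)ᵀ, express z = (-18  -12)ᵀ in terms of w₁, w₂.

Set up the augmented matrix [w₁ | w₂ | z] and row-reduce.
Back-substitution yields (α₁, α₂) = (-3, 3).

z = -3w₁ + 3w₂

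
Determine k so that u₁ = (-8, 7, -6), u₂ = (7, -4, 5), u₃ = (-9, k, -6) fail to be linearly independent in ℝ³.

k = 3/2

Dependence holds iff the 3×3 matrix [u₁ u₂ u₃] is singular.
Cofactor expansion gives det = 3 - 2*k.
Setting this to zero gives k = 3/2.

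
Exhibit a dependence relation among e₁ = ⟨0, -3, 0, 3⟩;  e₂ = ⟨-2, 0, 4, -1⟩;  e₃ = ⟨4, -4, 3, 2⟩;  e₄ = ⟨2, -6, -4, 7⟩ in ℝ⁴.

2e₁ - e₂ - e₄ = 0

Set up α₁e₁ + … + α₄e₄ = 0 and solve the homogeneous system.
A generator of the null space is (2, -1, 0, -1).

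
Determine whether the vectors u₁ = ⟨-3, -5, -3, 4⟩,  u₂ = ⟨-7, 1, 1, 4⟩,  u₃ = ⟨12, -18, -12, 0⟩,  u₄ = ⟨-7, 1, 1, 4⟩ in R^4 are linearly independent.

The matrix [u₁|u₂|u₃|u₄] has determinant 0.
A zero determinant means the columns are linearly dependent.
Indeed 3u₁ - 3u₂ - u₃ = 0.

linearly dependent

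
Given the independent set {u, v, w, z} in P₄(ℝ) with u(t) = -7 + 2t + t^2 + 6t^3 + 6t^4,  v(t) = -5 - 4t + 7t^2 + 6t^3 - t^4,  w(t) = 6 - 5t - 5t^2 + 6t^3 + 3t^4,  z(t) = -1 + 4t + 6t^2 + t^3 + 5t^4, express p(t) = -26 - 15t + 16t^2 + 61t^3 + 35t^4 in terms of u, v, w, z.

p = 4u + 3v + 3w + z

Work in coordinates with respect to the standard basis {1, t, …, t^4}.
Since u, v, w, z are independent, the coefficients expressing p are uniquely determined by a linear system.
Back-substitution yields (c₁, …, c₄) = (4, 3, 3, 1).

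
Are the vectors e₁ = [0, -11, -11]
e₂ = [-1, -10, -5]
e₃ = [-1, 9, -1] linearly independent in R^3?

linearly independent

Row-reduce the matrix whose columns are e₁, e₂, e₃.
The reduction yields 3 nonzero rows, so the rank is 3.
Since rank = 3 (the number of vectors), the set is linearly independent.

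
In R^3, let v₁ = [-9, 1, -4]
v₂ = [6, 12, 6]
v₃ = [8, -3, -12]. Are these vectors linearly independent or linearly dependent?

linearly independent

Place the vectors as rows of a 3×3 matrix and reduce to echelon form.
The reduction yields 3 nonzero rows, so the rank is 3.
Since rank = 3 (the number of vectors), the set is linearly independent.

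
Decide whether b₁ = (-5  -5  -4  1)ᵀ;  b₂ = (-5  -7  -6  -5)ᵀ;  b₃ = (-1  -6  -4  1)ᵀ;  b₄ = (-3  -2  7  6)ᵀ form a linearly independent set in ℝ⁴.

Place the vectors as rows of a 4×4 matrix and reduce to echelon form.
The reduction yields 4 nonzero rows, so the rank is 4.
Since rank = 4 (the number of vectors), the set is linearly independent.

linearly independent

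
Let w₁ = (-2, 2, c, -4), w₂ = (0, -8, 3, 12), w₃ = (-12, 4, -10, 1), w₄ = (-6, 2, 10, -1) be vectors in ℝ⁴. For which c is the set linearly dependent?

c = 39/2

Place the vectors as rows of a 4×4 matrix; dependence ⇔ determinant zero.
The determinant works out to 144*c - 2808.
Setting this to zero gives c = 39/2.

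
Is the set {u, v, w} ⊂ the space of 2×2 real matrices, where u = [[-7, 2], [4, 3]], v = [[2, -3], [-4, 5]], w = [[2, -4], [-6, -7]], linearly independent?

linearly independent

Take coordinates with respect to the standard basis {E₁₁, E₁₂, E₂₁, E₂₂}.
Row-reduce the matrix whose columns are u, v, w.
The reduction yields 3 nonzero rows, so the rank is 3.
Since rank = 3 (the number of vectors), the set is linearly independent.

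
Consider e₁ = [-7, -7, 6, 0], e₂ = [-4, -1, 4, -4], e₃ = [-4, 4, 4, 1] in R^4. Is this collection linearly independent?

linearly independent

Place the vectors as rows of a 3×4 matrix and reduce to echelon form.
The reduction yields 3 nonzero rows, so the rank is 3.
Since rank = 3 (the number of vectors), the set is linearly independent.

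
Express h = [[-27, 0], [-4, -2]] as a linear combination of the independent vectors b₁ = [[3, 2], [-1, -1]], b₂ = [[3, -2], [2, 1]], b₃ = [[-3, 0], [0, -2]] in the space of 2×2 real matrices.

Work in coordinates with respect to the standard basis {E₁₁, E₁₂, E₂₁, E₂₂}.
Set up the augmented matrix [b₁ | b₂ | b₃ | h] and row-reduce.
The system has the unique solution (c₁, c₂, c₃) = (-4, -4, 1).

h = -4b₁ - 4b₂ + b₃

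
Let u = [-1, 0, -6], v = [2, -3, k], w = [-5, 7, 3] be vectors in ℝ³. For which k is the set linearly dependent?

k = -15/7

The set is linearly dependent precisely when det[u; v; w] = 0.
The determinant works out to 7*k + 15.
Setting this to zero gives k = -15/7.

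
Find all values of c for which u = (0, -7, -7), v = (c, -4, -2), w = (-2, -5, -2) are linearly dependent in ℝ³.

c = -4/3

Dependence holds iff the 3×3 matrix [u v w] is singular.
The determinant works out to 21*c + 28.
Solving 21*c + 28 = 0 yields c = -4/3.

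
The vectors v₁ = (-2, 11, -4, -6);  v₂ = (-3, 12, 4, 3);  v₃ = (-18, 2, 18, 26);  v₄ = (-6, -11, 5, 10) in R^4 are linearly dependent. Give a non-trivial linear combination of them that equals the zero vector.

Write the vectors as columns of a matrix and find a nonzero vector in its null space.
A generator of the null space is (0, 2, -1, 2).

2v₂ - v₃ + 2v₄ = 0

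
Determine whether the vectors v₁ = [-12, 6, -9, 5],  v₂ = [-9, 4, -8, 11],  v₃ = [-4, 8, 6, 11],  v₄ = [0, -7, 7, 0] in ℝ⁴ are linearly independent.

linearly independent

Form the 4×4 matrix with these as columns; its determinant is -10507.
A nonzero determinant means the columns are linearly independent.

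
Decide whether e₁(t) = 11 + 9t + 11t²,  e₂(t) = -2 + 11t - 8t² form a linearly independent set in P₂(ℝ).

linearly independent

Take coordinates with respect to the standard basis {1, t, t²}.
Place the vectors as rows of a 2×3 matrix and reduce to echelon form.
The reduction yields 2 nonzero rows, so the rank is 2.
Since rank = 2 (the number of vectors), the set is linearly independent.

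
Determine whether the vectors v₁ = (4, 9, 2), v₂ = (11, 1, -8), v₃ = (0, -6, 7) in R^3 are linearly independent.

The matrix [v₁|v₂|v₃] has determinant -989.
A nonzero determinant means the columns are linearly independent.

linearly independent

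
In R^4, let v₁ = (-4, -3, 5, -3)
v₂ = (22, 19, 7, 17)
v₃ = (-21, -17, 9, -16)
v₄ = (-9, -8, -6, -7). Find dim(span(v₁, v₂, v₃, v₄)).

dim = 2

Put the 4×4 matrix [v₁|v₂|v₃|v₄] into echelon form.
The echelon form has 2 nonzero rows, so the rank is 2.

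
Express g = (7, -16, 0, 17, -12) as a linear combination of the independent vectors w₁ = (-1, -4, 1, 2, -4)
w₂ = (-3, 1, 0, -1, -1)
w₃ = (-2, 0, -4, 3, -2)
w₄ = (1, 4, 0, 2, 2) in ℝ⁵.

g = 4w₁ - 4w₂ + w₃ + w₄

Write g = a₁w₁ + … + a₄w₄ and equate components.
Back-substitution yields (a₁, …, a₄) = (4, -4, 1, 1).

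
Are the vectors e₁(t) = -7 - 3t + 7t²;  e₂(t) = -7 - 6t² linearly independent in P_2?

linearly independent

Take coordinates with respect to the standard basis {1, t, t²}.
Place the vectors as rows of a 2×3 matrix and reduce to echelon form.
The reduction yields 2 nonzero rows, so the rank is 2.
Since rank = 2 (the number of vectors), the set is linearly independent.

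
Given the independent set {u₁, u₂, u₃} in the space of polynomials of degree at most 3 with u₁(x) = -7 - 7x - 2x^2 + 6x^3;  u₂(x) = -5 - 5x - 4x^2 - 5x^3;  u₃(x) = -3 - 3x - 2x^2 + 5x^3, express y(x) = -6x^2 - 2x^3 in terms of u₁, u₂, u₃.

y = -2u₁ + u₂ + 3u₃

Work in coordinates with respect to the standard basis {1, x, …, x^3}.
Write y = a₁u₁ + … + a₃u₃ and equate components.
Row-reducing the augmented matrix gives the unique coefficients (a₁, a₂, a₃) = (-2, 1, 3).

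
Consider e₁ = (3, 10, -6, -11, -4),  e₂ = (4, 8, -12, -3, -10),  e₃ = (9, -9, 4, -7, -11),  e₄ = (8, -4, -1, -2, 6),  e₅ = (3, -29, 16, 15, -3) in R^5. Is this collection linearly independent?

The matrix [e₁|e₂|e₃|e₄|e₅] has determinant 0.
A zero determinant means the columns are linearly dependent.
Indeed 2e₁ - e₃ + e₅ = 0.

linearly dependent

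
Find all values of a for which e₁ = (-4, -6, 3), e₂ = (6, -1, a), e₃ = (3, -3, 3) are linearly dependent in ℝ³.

The set is linearly dependent precisely when det[e₁; e₂; e₃] = 0.
Cofactor expansion gives det = 75 - 30*a.
Solving 75 - 30*a = 0 yields a = 5/2.

a = 5/2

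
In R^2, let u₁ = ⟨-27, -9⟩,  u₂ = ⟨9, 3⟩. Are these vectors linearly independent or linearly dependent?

linearly dependent

The matrix [u₁|u₂] has determinant 0.
A zero determinant means the columns are linearly dependent.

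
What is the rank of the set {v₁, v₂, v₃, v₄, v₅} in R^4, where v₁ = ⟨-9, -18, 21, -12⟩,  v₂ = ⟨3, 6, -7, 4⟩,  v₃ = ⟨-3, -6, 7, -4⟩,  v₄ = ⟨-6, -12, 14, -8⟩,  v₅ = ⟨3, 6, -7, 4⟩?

1

Put the 4×5 matrix [v₁|v₂|v₃|v₄|v₅] into echelon form.
The echelon form has 1 nonzero row, so the rank is 1.
(With 5 elements in a 4-dimensional space the rank is at most 4.)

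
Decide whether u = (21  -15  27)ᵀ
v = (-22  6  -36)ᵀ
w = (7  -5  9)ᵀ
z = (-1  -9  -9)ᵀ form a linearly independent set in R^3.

There are 4 vectors in a 3-dimensional space, so they cannot be linearly independent.

linearly dependent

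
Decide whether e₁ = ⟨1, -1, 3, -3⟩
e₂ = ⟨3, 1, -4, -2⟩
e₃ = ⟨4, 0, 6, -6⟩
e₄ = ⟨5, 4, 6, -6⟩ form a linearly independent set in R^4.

Row-reduce the matrix whose columns are e₁, e₂, e₃, e₄.
The reduction yields 4 nonzero rows, so the rank is 4.
Since rank = 4 (the number of vectors), the set is linearly independent.

linearly independent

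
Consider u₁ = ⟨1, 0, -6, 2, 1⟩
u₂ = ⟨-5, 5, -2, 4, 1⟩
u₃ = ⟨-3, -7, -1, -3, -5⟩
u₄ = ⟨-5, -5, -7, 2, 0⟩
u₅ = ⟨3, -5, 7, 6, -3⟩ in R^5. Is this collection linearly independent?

linearly independent

Row-reduce the matrix whose columns are u₁, u₂, u₃, u₄, u₅.
The reduction yields 5 nonzero rows, so the rank is 5.
Since rank = 5 (the number of vectors), the set is linearly independent.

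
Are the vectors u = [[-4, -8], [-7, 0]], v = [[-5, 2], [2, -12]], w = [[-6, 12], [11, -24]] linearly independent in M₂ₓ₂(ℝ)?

linearly dependent

Write each element as a coordinate vector in ℝ⁴ using {E₁₁, E₁₂, E₂₁, E₂₂}.
Row-reduce the matrix whose columns are u, v, w.
The reduction yields 2 nonzero rows, so the rank is 2.
Since rank 2 < 3, the set is linearly dependent.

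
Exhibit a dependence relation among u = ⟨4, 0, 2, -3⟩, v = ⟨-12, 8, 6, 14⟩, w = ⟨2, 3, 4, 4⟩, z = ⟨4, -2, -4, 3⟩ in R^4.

Row-reduce the matrix with u, v, w, z as columns; the null space gives the coefficients.
A generator of the null space is (3, 1, -2, 1).

3u + v - 2w + z = 0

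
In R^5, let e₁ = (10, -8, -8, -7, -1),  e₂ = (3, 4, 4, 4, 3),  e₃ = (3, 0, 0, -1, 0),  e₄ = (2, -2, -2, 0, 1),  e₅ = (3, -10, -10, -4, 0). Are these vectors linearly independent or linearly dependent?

linearly dependent

Row-reduce the matrix whose columns are e₁, e₂, e₃, e₄, e₅.
The reduction yields 3 nonzero rows, so the rank is 3.
Since rank 3 < 5, the set is linearly dependent.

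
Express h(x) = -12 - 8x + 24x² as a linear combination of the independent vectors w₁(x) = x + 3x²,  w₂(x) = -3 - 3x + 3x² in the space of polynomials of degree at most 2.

Identify each element with its coordinate vector in ℝ³ via {1, x, x²}.
Set up the augmented matrix [w₁ | w₂ | h] and row-reduce.
Back-substitution yields (α₁, α₂) = (4, 4).

h = 4w₁ + 4w₂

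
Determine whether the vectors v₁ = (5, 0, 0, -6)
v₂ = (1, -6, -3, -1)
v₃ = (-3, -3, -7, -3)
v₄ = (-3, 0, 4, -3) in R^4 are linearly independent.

linearly independent

Row-reduce the matrix whose columns are v₁, v₂, v₃, v₄.
The reduction yields 4 nonzero rows, so the rank is 4.
Since rank = 4 (the number of vectors), the set is linearly independent.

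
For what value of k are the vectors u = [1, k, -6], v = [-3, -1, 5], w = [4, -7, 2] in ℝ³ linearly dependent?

k = 9/2

The vectors are dependent exactly when the determinant of the matrix with rows u, v, w vanishes.
Expanding, det = 26*k - 117.
Solving 26*k - 117 = 0 yields k = 9/2.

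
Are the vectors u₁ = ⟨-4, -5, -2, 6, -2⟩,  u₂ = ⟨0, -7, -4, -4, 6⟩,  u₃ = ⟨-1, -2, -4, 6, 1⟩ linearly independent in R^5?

Place the vectors as rows of a 3×5 matrix and reduce to echelon form.
The reduction yields 3 nonzero rows, so the rank is 3.
Since rank = 3 (the number of vectors), the set is linearly independent.

linearly independent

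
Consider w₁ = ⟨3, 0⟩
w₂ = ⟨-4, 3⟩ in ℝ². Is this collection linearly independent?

Place the vectors as rows of a 2×2 matrix and reduce to echelon form.
The reduction yields 2 nonzero rows, so the rank is 2.
Since rank = 2 (the number of vectors), the set is linearly independent.

linearly independent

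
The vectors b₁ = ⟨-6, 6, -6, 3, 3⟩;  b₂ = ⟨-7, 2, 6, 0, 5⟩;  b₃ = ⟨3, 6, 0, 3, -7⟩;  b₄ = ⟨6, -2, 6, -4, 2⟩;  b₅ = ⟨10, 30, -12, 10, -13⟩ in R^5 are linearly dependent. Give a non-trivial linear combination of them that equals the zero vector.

Set up α₁b₁ + … + α₅b₅ = 0 and solve the homogeneous system.
A generator of the null space is (3, -1, 3, 2, -1).

3b₁ - b₂ + 3b₃ + 2b₄ - b₅ = 0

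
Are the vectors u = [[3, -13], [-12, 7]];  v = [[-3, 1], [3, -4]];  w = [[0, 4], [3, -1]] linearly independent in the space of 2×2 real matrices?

Take coordinates with respect to the standard basis {E₁₁, E₁₂, E₂₁, E₂₂}.
Place the vectors as rows of a 3×4 matrix and reduce to echelon form.
The reduction yields 2 nonzero rows, so the rank is 2.
Since rank 2 < 3, the set is linearly dependent.

linearly dependent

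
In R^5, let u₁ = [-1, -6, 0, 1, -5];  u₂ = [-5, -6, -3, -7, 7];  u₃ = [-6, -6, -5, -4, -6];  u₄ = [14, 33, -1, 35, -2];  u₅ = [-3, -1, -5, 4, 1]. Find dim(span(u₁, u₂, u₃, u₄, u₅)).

4

Put the 5×5 matrix [u₁|u₂|u₃|u₄|u₅] into echelon form.
There are 4 pivot columns, so rank = 4.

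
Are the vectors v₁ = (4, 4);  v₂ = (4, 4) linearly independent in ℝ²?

linearly dependent

Two of the vectors are equal, giving an immediate dependence.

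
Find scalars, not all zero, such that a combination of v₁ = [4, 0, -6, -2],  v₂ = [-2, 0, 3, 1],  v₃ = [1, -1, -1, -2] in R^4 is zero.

v₁ + 2v₂ = 0

Row-reduce the matrix with v₁, v₂, v₃ as columns; the null space gives the coefficients.
One solution (up to scaling) is (1, 2, 0).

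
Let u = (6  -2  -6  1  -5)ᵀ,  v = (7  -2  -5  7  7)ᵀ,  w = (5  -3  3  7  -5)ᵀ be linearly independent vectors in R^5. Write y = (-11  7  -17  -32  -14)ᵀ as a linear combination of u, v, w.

Since u, v, w are independent, the coefficients expressing y are uniquely determined by a linear system.
Row-reducing the augmented matrix gives the unique coefficients (c₁, c₂, c₃) = (3, -2, -3).

y = 3u - 2v - 3w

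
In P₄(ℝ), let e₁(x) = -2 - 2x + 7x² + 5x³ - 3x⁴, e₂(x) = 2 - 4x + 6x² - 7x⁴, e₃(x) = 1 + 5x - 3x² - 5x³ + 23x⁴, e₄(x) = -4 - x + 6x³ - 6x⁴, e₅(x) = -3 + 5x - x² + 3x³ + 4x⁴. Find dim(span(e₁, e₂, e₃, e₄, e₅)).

dim = 4

Pass to coordinate vectors with respect to the basis {1, x, …, x⁴}.
Put the 5×5 matrix [e₁|e₂|e₃|e₄|e₅] into echelon form.
There are 4 pivot columns, so rank = 4.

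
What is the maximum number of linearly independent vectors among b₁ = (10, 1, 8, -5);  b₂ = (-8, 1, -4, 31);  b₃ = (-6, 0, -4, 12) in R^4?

2

Apply Gaussian elimination to the matrix whose rows are b₁, b₂, b₃.
There are 2 pivot columns, so rank = 2.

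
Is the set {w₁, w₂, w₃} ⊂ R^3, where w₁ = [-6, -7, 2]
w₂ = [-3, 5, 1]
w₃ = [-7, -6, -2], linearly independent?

linearly independent

Row-reduce the matrix whose columns are w₁, w₂, w₃.
The reduction yields 3 nonzero rows, so the rank is 3.
Since rank = 3 (the number of vectors), the set is linearly independent.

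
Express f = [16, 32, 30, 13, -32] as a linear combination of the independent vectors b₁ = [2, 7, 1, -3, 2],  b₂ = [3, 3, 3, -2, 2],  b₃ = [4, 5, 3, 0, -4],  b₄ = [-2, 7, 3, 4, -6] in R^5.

Write f = c₁b₁ + … + c₄b₄ and equate components.
Row-reducing the augmented matrix gives the unique coefficients (c₁, …, c₄) = (-3, 4, 4, 3).

f = -3b₁ + 4b₂ + 4b₃ + 3b₄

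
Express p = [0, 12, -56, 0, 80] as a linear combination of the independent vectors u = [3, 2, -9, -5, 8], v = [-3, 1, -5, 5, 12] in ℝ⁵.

p = 4u + 4v

Solve the system with u, v as columns and p as the right-hand side.
Back-substitution yields (c₁, c₂) = (4, 4).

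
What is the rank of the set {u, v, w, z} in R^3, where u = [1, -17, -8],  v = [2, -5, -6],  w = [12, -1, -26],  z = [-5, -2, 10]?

Row-reduce the 4×3 matrix with these as rows.
Reduction leaves 2 leading entries, giving rank 2.
(With 4 elements in a 3-dimensional space the rank is at most 3.)

rank 2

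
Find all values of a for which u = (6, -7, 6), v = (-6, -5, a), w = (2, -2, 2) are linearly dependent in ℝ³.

The vectors are dependent exactly when the determinant of the matrix with rows u, v, w vanishes.
Cofactor expansion gives det = -2*a - 12.
Setting this to zero gives a = -6.

a = -6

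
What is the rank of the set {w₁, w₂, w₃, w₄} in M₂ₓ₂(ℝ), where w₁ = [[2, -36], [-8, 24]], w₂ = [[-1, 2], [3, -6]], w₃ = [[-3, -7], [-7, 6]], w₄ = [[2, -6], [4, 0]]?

Pass to coordinate vectors with respect to the basis {E₁₁, E₁₂, E₂₁, E₂₂}.
Row-reduce the 4×4 matrix with these as rows.
There are 3 pivot columns, so rank = 3.

3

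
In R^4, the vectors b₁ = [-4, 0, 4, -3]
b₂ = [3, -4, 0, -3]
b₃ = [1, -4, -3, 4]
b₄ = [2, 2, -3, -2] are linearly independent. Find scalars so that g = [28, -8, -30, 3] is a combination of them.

Since b₁, b₂, b₃, b₄ are independent, the coefficients expressing g are uniquely determined by a linear system.
Back-substitution yields (a₁, …, a₄) = (-3, 2, 2, 4).

g = -3b₁ + 2b₂ + 2b₃ + 4b₄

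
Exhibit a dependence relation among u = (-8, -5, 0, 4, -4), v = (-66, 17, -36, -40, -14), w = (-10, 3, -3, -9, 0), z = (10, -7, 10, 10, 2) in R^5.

2u - v + 2w - 3z = 0

Row-reduce the matrix with u, v, w, z as columns; the null space gives the coefficients.
A generator of the null space is (2, -1, 2, -3).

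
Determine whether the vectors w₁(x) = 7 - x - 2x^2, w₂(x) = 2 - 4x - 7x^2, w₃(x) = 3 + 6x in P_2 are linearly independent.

linearly independent

Take coordinates with respect to the standard basis {1, x, x^2}.
Form the 3×3 matrix with these as columns; its determinant is 267.
A nonzero determinant means the columns are linearly independent.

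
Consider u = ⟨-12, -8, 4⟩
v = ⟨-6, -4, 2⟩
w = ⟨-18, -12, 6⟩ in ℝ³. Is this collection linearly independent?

linearly dependent

Row-reduce the matrix whose columns are u, v, w.
The reduction yields 1 nonzero row, so the rank is 1.
Since rank 1 < 3, the set is linearly dependent.
Indeed u - 2v = 0.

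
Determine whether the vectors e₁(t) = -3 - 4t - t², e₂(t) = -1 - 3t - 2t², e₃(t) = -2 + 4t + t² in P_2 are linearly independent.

Take coordinates with respect to the standard basis {1, t, t²}.
Row-reduce the matrix whose columns are e₁, e₂, e₃.
The reduction yields 3 nonzero rows, so the rank is 3.
Since rank = 3 (the number of vectors), the set is linearly independent.

linearly independent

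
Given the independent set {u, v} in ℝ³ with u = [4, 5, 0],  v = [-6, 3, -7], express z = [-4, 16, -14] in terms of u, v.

Solve the system with u, v as columns and z as the right-hand side.
The system has the unique solution (c₁, c₂) = (2, 2).

z = 2u + 2v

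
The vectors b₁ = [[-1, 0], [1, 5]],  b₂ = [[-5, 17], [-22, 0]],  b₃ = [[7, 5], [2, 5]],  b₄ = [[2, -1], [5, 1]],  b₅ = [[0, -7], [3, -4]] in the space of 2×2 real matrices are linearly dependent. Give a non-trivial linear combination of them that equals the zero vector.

b₁ + b₂ + 3b₄ + 2b₅ = 0

Take coordinates with respect to {E₁₁, E₁₂, E₂₁, E₂₂}.
Row-reduce the matrix with b₁, b₂, b₃, b₄, b₅ as columns; the null space gives the coefficients.
One solution (up to scaling) is (1, 1, 0, 3, 2).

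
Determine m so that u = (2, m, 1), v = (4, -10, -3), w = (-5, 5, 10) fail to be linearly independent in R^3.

The set is linearly dependent precisely when det[u; v; w] = 0.
The determinant works out to -25*m - 200.
This vanishes exactly when m = -8.

m = -8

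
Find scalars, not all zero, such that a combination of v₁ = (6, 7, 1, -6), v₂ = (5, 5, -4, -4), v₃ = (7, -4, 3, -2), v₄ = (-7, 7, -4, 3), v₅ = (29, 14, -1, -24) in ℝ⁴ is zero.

Write the vectors as columns of a matrix and find a nonzero vector in its null space.
One solution (up to scaling) is (2, 2, -1, -2, -1).

2v₁ + 2v₂ - v₃ - 2v₄ - v₅ = 0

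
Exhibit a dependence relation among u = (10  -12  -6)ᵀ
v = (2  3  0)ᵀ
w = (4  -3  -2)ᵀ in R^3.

Write the vectors as columns of a matrix and find a nonzero vector in its null space.
A generator of the null space is (1, 1, -3).

u + v - 3w = 0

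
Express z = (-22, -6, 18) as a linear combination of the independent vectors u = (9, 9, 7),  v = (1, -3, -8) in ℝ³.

z = -2u - 4v

Since u, v are independent, the coefficients expressing z are uniquely determined by a linear system.
Back-substitution yields (c₁, c₂) = (-2, -4).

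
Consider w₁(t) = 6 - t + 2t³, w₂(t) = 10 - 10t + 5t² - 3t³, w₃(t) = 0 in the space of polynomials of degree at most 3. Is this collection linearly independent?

linearly dependent

Write each element as a coordinate vector in ℝ⁴ using {1, t, …, t³}.
One of the vectors is the zero vector, so the set is linearly dependent.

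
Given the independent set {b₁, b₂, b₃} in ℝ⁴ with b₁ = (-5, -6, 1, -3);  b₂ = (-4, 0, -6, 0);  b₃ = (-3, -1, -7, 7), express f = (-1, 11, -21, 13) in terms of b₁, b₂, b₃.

Set up the augmented matrix [b₁ | b₂ | b₃ | f] and row-reduce.
Back-substitution yields (c₁, c₂, c₃) = (-2, 2, 1).

f = -2b₁ + 2b₂ + b₃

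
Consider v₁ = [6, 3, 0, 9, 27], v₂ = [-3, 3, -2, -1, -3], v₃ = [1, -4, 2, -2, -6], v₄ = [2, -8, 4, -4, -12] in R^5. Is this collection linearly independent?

linearly dependent

One vector is a scalar multiple of another, so the set is dependent.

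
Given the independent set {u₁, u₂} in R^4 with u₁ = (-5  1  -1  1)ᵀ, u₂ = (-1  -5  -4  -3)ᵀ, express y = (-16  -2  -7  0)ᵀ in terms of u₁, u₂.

y = 3u₁ + u₂

Write y = α₁u₁ + α₂u₂ and equate components.
Row-reducing the augmented matrix gives the unique coefficients (α₁, α₂) = (3, 1).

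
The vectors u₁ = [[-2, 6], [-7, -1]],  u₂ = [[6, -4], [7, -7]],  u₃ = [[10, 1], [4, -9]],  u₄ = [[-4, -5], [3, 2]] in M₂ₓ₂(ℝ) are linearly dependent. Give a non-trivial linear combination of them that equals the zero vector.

Pass to coordinate vectors relative to the basis {E₁₁, E₁₂, E₂₁, E₂₂}.
Set up α₁u₁ + … + α₄u₄ = 0 and solve the homogeneous system.
One solution (up to scaling) is (0, 1, -1, -1).

u₂ - u₃ - u₄ = 0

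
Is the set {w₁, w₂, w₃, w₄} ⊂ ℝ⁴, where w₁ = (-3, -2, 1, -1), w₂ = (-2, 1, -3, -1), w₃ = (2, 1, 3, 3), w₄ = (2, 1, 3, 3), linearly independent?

linearly dependent

The matrix [w₁|w₂|w₃|w₄] has determinant 0.
A zero determinant means the columns are linearly dependent.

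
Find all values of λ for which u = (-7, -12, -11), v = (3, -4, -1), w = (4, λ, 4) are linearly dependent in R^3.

The vectors are dependent exactly when the determinant of the matrix with rows u, v, w vanishes.
Expanding, det = 128 - 40*λ.
This vanishes exactly when λ = 16/5.

λ = 16/5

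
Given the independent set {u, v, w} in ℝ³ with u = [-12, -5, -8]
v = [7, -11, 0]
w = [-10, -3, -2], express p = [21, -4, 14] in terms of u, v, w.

Since u, v, w are independent, the coefficients expressing p are uniquely determined by a linear system.
Row-reducing the augmented matrix gives the unique coefficients (a₁, a₂, a₃) = (-2, 1, 1).

p = -2u + v + w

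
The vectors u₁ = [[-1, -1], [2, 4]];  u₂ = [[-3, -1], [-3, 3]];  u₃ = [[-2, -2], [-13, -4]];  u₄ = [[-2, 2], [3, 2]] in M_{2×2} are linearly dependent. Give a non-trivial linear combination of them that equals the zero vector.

2u₁ - 2u₂ + u₃ + u₄ = 0

Pass to coordinate vectors relative to the basis {E₁₁, E₁₂, E₂₁, E₂₂}.
Set up α₁u₁ + … + α₄u₄ = 0 and solve the homogeneous system.
One solution (up to scaling) is (2, -2, 1, 1).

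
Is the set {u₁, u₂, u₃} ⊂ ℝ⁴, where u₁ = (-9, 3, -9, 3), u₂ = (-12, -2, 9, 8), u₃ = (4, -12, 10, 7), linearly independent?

Row-reduce the matrix whose columns are u₁, u₂, u₃.
The reduction yields 3 nonzero rows, so the rank is 3.
Since rank = 3 (the number of vectors), the set is linearly independent.

linearly independent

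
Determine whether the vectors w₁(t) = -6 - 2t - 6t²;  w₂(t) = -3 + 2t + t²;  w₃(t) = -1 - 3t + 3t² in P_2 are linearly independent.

Write each element as a coordinate vector in ℝ³ using {1, t, t²}.
Form the 3×3 matrix with these as columns; its determinant is -136.
A nonzero determinant means the columns are linearly independent.

linearly independent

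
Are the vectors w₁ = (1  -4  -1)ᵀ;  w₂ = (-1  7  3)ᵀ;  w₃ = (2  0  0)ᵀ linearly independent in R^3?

linearly independent

Place the vectors as rows of a 3×3 matrix and reduce to echelon form.
The reduction yields 3 nonzero rows, so the rank is 3.
Since rank = 3 (the number of vectors), the set is linearly independent.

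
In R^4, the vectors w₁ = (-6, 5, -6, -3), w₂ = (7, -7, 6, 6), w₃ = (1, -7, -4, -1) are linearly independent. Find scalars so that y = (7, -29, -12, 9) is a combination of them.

Since w₁, w₂, w₃ are independent, the coefficients expressing y are uniquely determined by a linear system.
Back-substitution yields (α₁, α₂, α₃) = (4, 4, 3).

y = 4w₁ + 4w₂ + 3w₃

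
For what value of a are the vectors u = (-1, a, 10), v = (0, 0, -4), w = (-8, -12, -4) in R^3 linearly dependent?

Dependence holds iff the 3×3 matrix [u v w] is singular.
Cofactor expansion gives det = 32*a + 48.
Setting this to zero gives a = -3/2.

a = -3/2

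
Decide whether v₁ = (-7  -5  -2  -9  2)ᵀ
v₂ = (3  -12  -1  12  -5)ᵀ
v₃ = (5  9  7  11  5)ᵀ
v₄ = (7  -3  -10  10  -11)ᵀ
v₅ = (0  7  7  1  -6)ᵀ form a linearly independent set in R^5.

Place the vectors as rows of a 5×5 matrix and reduce to echelon form.
The reduction yields 5 nonzero rows, so the rank is 5.
Since rank = 5 (the number of vectors), the set is linearly independent.

linearly independent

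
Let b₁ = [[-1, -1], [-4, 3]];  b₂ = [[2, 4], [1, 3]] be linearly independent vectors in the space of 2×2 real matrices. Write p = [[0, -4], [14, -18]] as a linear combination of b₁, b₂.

Identify each element with its coordinate vector in ℝ⁴ via {E₁₁, E₁₂, E₂₁, E₂₂}.
Write p = α₁b₁ + α₂b₂ and equate components.
Back-substitution yields (α₁, α₂) = (-4, -2).

p = -4b₁ - 2b₂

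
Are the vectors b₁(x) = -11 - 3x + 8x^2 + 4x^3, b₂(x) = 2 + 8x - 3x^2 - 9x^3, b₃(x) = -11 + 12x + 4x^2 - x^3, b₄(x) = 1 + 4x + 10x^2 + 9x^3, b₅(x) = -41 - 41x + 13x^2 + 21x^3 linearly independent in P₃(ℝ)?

linearly dependent

Take coordinates with respect to the standard basis {1, x, …, x^3}.
There are 5 vectors in a 4-dimensional space, so they cannot be linearly independent.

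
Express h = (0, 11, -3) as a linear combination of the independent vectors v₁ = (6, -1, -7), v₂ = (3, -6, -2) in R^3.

Set up the augmented matrix [v₁ | v₂ | h] and row-reduce.
Back-substitution yields (a₁, a₂) = (1, -2).

h = v₁ - 2v₂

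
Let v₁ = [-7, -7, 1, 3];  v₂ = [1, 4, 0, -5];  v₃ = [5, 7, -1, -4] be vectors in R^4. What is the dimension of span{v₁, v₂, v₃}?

Row-reduce the 3×4 matrix with these as rows.
The echelon form has 3 nonzero rows, so the rank is 3.

3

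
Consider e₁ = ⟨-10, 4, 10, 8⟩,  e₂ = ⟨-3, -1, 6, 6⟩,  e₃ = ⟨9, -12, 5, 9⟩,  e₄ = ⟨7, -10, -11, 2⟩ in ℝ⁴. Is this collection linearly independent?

linearly independent

Place the vectors as rows of a 4×4 matrix and reduce to echelon form.
The reduction yields 4 nonzero rows, so the rank is 4.
Since rank = 4 (the number of vectors), the set is linearly independent.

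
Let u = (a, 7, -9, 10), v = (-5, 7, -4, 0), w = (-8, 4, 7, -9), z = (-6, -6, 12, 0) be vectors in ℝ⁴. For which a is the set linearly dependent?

a = -17/3

The vectors are dependent exactly when the determinant of the matrix with rows u, v, w, z vanishes.
The determinant works out to 540*a + 3060.
Setting this to zero gives a = -17/3.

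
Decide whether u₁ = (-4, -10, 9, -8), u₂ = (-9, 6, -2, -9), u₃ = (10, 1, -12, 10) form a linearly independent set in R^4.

Row-reduce the matrix whose columns are u₁, u₂, u₃.
The reduction yields 3 nonzero rows, so the rank is 3.
Since rank = 3 (the number of vectors), the set is linearly independent.

linearly independent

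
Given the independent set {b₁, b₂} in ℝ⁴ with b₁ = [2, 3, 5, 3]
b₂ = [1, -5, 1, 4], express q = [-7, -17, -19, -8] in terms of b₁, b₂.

Solve the system with b₁, b₂ as columns and q as the right-hand side.
The system has the unique solution (c₁, c₂) = (-4, 1).

q = -4b₁ + b₂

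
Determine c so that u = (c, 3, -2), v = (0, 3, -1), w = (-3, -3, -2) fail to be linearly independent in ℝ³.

Place the vectors as rows of a 3×3 matrix; dependence ⇔ determinant zero.
Cofactor expansion gives det = -9*c - 9.
This vanishes exactly when c = -1.

c = -1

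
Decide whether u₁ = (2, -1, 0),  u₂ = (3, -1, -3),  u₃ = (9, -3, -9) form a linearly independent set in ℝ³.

The matrix [u₁|u₂|u₃] has determinant 0.
A zero determinant means the columns are linearly dependent.
Indeed 3u₂ - u₃ = 0.

linearly dependent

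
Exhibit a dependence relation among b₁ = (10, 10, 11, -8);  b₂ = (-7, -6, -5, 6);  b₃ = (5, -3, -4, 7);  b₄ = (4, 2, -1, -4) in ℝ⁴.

Set up α₁b₁ + … + α₄b₄ = 0 and solve the homogeneous system.
The free variable yields coefficients (1, 2, 0, 1) (any nonzero multiple also works).

b₁ + 2b₂ + b₄ = 0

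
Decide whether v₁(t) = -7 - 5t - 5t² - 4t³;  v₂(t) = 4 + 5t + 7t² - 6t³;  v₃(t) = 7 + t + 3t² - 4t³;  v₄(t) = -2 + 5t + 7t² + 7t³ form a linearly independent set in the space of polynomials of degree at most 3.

linearly independent

Take coordinates with respect to the standard basis {1, t, …, t³}.
Row-reduce the matrix whose columns are v₁, v₂, v₃, v₄.
The reduction yields 4 nonzero rows, so the rank is 4.
Since rank = 4 (the number of vectors), the set is linearly independent.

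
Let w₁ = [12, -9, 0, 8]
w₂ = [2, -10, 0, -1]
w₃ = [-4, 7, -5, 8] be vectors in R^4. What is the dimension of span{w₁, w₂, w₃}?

Form the matrix with w₁, w₂, w₃ as columns and reduce.
The echelon form has 3 nonzero rows, so the rank is 3.

3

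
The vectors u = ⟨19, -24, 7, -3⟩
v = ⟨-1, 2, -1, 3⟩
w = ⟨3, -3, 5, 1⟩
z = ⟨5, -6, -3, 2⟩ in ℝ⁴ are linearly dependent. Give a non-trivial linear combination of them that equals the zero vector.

u + 3v - 2w - 2z = 0

Row-reduce the matrix with u, v, w, z as columns; the null space gives the coefficients.
One solution (up to scaling) is (1, 3, -2, -2).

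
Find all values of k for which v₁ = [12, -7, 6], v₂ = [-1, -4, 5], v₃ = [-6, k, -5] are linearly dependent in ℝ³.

k = 31/6

The set is linearly dependent precisely when det[v₁; v₂; v₃] = 0.
Cofactor expansion gives det = 341 - 66*k.
Solving 341 - 66*k = 0 yields k = 31/6.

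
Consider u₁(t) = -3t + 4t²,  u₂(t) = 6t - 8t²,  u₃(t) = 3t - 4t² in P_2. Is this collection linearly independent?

Write each element as a coordinate vector in ℝ³ using {1, t, t²}.
Place the vectors as rows of a 3×3 matrix and reduce to echelon form.
The reduction yields 1 nonzero row, so the rank is 1.
Since rank 1 < 3, the set is linearly dependent.
Indeed 2u₁ + u₂ = 0.

linearly dependent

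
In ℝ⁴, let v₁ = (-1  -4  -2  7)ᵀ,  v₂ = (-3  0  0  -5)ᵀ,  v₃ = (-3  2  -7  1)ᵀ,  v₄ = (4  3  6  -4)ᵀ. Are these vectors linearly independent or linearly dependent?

Place the vectors as rows of a 4×4 matrix and reduce to echelon form.
The reduction yields 4 nonzero rows, so the rank is 4.
Since rank = 4 (the number of vectors), the set is linearly independent.

linearly independent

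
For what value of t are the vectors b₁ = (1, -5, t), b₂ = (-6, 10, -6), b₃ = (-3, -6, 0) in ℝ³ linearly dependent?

t = 21/11

The vectors are dependent exactly when the determinant of the matrix with rows b₁, b₂, b₃ vanishes.
The determinant works out to 66*t - 126.
This vanishes exactly when t = 21/11.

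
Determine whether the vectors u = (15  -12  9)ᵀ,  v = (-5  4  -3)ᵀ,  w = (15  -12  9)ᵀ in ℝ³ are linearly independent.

linearly dependent

Form the 3×3 matrix with these as columns; its determinant is 0.
A zero determinant means the columns are linearly dependent.
Indeed u + 3v = 0.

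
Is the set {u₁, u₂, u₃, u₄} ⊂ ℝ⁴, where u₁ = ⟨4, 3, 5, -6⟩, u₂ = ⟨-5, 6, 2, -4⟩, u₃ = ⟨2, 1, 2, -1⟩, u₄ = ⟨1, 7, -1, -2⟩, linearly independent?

Place the vectors as rows of a 4×4 matrix and reduce to echelon form.
The reduction yields 4 nonzero rows, so the rank is 4.
Since rank = 4 (the number of vectors), the set is linearly independent.

linearly independent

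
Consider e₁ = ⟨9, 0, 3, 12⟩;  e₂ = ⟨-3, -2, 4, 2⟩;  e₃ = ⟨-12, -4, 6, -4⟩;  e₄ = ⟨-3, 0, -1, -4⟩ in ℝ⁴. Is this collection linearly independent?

Form the 4×4 matrix with these as columns; its determinant is 0.
A zero determinant means the columns are linearly dependent.

linearly dependent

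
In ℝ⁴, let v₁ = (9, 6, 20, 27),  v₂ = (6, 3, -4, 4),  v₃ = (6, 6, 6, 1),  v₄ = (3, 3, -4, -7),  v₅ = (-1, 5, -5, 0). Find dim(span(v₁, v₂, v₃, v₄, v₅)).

Row-reduce the 5×4 matrix with these as rows.
Reduction leaves 4 leading entries, giving rank 4.
(With 5 elements in a 4-dimensional space the rank is at most 4.)

dim = 4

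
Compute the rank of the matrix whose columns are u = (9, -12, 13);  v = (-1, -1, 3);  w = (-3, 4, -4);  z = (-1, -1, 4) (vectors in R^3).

rank 3

Form the matrix with u, v, w, z as columns and reduce.
There are 3 pivot columns, so rank = 3.
(With 4 elements in a 3-dimensional space the rank is at most 3.)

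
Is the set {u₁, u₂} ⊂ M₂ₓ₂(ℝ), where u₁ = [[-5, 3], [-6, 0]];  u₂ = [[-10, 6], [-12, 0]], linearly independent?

Write each element as a coordinate vector in ℝ⁴ using {E₁₁, E₁₂, E₂₁, E₂₂}.
Place the vectors as rows of a 2×4 matrix and reduce to echelon form.
The reduction yields 1 nonzero row, so the rank is 1.
Since rank 1 < 2, the set is linearly dependent.

linearly dependent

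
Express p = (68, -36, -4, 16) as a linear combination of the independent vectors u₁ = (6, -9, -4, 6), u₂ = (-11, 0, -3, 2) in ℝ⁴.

Since u₁, u₂ are independent, the coefficients expressing p are uniquely determined by a linear system.
Back-substitution yields (α₁, α₂) = (4, -4).

p = 4u₁ - 4u₂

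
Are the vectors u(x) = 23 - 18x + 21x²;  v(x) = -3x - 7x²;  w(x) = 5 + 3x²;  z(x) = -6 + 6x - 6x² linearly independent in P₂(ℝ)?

Write each element as a coordinate vector in ℝ³ using {1, x, x²}.
There are 4 vectors in a 3-dimensional space, so they cannot be linearly independent.

linearly dependent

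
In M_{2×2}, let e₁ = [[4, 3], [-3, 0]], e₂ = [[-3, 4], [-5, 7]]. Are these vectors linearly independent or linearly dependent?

Take coordinates with respect to the standard basis {E₁₁, E₁₂, E₂₁, E₂₂}.
Row-reduce the matrix whose columns are e₁, e₂.
The reduction yields 2 nonzero rows, so the rank is 2.
Since rank = 2 (the number of vectors), the set is linearly independent.

linearly independent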